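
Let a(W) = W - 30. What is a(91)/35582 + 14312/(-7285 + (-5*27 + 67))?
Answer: -508801051/261634446 ≈ -1.9447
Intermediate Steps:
a(W) = -30 + W
a(91)/35582 + 14312/(-7285 + (-5*27 + 67)) = (-30 + 91)/35582 + 14312/(-7285 + (-5*27 + 67)) = 61*(1/35582) + 14312/(-7285 + (-135 + 67)) = 61/35582 + 14312/(-7285 - 68) = 61/35582 + 14312/(-7353) = 61/35582 + 14312*(-1/7353) = 61/35582 - 14312/7353 = -508801051/261634446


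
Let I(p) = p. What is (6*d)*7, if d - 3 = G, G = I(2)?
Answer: 210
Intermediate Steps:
G = 2
d = 5 (d = 3 + 2 = 5)
(6*d)*7 = (6*5)*7 = 30*7 = 210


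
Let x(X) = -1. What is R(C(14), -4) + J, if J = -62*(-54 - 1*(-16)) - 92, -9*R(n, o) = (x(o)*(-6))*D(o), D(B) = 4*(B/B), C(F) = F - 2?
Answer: 6784/3 ≈ 2261.3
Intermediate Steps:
C(F) = -2 + F
D(B) = 4 (D(B) = 4*1 = 4)
R(n, o) = -8/3 (R(n, o) = -(-1*(-6))*4/9 = -2*4/3 = -⅑*24 = -8/3)
J = 2264 (J = -62*(-54 + 16) - 92 = -62*(-38) - 92 = 2356 - 92 = 2264)
R(C(14), -4) + J = -8/3 + 2264 = 6784/3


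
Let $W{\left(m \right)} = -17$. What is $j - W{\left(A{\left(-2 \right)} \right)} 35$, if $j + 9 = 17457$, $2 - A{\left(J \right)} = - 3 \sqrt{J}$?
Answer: $18043$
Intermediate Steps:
$A{\left(J \right)} = 2 + 3 \sqrt{J}$ ($A{\left(J \right)} = 2 - - 3 \sqrt{J} = 2 + 3 \sqrt{J}$)
$j = 17448$ ($j = -9 + 17457 = 17448$)
$j - W{\left(A{\left(-2 \right)} \right)} 35 = 17448 - \left(-17\right) 35 = 17448 - -595 = 17448 + 595 = 18043$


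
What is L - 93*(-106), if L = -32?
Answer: 9826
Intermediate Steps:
L - 93*(-106) = -32 - 93*(-106) = -32 + 9858 = 9826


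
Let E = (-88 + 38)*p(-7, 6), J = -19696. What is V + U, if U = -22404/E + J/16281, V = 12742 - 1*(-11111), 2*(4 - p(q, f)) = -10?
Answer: 9728539343/407025 ≈ 23902.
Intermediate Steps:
p(q, f) = 9 (p(q, f) = 4 - 1/2*(-10) = 4 + 5 = 9)
V = 23853 (V = 12742 + 11111 = 23853)
E = -450 (E = (-88 + 38)*9 = -50*9 = -450)
U = 19772018/407025 (U = -22404/(-450) - 19696/16281 = -22404*(-1/450) - 19696*1/16281 = 3734/75 - 19696/16281 = 19772018/407025 ≈ 48.577)
V + U = 23853 + 19772018/407025 = 9728539343/407025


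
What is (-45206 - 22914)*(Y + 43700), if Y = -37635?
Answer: -413147800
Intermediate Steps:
(-45206 - 22914)*(Y + 43700) = (-45206 - 22914)*(-37635 + 43700) = -68120*6065 = -413147800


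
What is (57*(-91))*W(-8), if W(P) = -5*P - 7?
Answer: -171171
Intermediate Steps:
W(P) = -7 - 5*P
(57*(-91))*W(-8) = (57*(-91))*(-7 - 5*(-8)) = -5187*(-7 + 40) = -5187*33 = -171171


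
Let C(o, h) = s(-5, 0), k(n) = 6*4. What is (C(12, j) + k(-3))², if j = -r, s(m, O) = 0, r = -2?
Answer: 576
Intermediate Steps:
k(n) = 24
j = 2 (j = -1*(-2) = 2)
C(o, h) = 0
(C(12, j) + k(-3))² = (0 + 24)² = 24² = 576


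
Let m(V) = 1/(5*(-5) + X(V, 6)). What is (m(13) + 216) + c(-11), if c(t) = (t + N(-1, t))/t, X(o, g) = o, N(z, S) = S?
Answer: 2615/12 ≈ 217.92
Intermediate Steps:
c(t) = 2 (c(t) = (t + t)/t = (2*t)/t = 2)
m(V) = 1/(-25 + V) (m(V) = 1/(5*(-5) + V) = 1/(-25 + V))
(m(13) + 216) + c(-11) = (1/(-25 + 13) + 216) + 2 = (1/(-12) + 216) + 2 = (-1/12 + 216) + 2 = 2591/12 + 2 = 2615/12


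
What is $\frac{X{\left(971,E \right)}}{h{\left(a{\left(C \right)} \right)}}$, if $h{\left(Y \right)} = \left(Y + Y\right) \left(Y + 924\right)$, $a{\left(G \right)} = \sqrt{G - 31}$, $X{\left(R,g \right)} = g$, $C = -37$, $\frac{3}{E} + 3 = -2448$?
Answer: $\frac{\sqrt{17}}{111112 \left(\sqrt{17} - 462 i\right)} \approx 7.1675 \cdot 10^{-10} + 8.0313 \cdot 10^{-8} i$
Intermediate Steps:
$E = - \frac{1}{817}$ ($E = \frac{3}{-3 - 2448} = \frac{3}{-2451} = 3 \left(- \frac{1}{2451}\right) = - \frac{1}{817} \approx -0.001224$)
$a{\left(G \right)} = \sqrt{-31 + G}$
$h{\left(Y \right)} = 2 Y \left(924 + Y\right)$
$\frac{X{\left(971,E \right)}}{h{\left(a{\left(C \right)} \right)}} = - \frac{1}{817 \cdot 2 \sqrt{-31 - 37} \left(924 + \sqrt{-31 - 37}\right)} = - \frac{1}{817 \cdot 2 \sqrt{-68} \left(924 + \sqrt{-68}\right)} = - \frac{1}{817 \cdot 2 \cdot 2 i \sqrt{17} \left(924 + 2 i \sqrt{17}\right)} = - \frac{1}{817 \cdot 4 i \sqrt{17} \left(924 + 2 i \sqrt{17}\right)} = - \frac{\left(- \frac{1}{68}\right) i \sqrt{17} \frac{1}{924 + 2 i \sqrt{17}}}{817} = \frac{i \sqrt{17}}{55556 \left(924 + 2 i \sqrt{17}\right)}$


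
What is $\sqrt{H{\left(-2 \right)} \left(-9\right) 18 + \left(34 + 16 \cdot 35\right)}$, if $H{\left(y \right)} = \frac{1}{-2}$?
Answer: $15 \sqrt{3} \approx 25.981$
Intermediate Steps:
$H{\left(y \right)} = - \frac{1}{2}$
$\sqrt{H{\left(-2 \right)} \left(-9\right) 18 + \left(34 + 16 \cdot 35\right)} = \sqrt{\left(- \frac{1}{2}\right) \left(-9\right) 18 + \left(34 + 16 \cdot 35\right)} = \sqrt{\frac{9}{2} \cdot 18 + \left(34 + 560\right)} = \sqrt{81 + 594} = \sqrt{675} = 15 \sqrt{3}$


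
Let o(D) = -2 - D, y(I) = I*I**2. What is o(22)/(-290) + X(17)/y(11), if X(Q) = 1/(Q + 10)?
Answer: 431389/5210865 ≈ 0.082786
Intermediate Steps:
y(I) = I**3
X(Q) = 1/(10 + Q)
o(22)/(-290) + X(17)/y(11) = (-2 - 1*22)/(-290) + 1/((10 + 17)*(11**3)) = (-2 - 22)*(-1/290) + 1/(27*1331) = -24*(-1/290) + (1/27)*(1/1331) = 12/145 + 1/35937 = 431389/5210865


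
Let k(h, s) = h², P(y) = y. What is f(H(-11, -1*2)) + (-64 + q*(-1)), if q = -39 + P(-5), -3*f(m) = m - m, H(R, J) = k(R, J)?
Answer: -20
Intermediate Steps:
H(R, J) = R²
f(m) = 0 (f(m) = -(m - m)/3 = -⅓*0 = 0)
q = -44 (q = -39 - 5 = -44)
f(H(-11, -1*2)) + (-64 + q*(-1)) = 0 + (-64 - 44*(-1)) = 0 + (-64 + 44) = 0 - 20 = -20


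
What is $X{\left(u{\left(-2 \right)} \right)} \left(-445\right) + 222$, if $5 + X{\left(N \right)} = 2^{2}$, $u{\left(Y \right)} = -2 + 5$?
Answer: $667$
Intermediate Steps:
$u{\left(Y \right)} = 3$
$X{\left(N \right)} = -1$ ($X{\left(N \right)} = -5 + 2^{2} = -5 + 4 = -1$)
$X{\left(u{\left(-2 \right)} \right)} \left(-445\right) + 222 = \left(-1\right) \left(-445\right) + 222 = 445 + 222 = 667$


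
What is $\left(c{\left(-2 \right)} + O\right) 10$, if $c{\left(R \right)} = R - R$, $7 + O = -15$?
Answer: $-220$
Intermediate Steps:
$O = -22$ ($O = -7 - 15 = -22$)
$c{\left(R \right)} = 0$
$\left(c{\left(-2 \right)} + O\right) 10 = \left(0 - 22\right) 10 = \left(-22\right) 10 = -220$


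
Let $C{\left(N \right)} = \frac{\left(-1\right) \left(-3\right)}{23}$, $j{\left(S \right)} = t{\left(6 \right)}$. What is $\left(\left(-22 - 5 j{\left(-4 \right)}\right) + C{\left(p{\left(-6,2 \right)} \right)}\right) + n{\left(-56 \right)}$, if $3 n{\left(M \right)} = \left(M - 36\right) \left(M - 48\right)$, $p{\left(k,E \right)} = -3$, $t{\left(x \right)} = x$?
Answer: $\frac{216485}{69} \approx 3137.5$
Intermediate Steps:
$j{\left(S \right)} = 6$
$C{\left(N \right)} = \frac{3}{23}$ ($C{\left(N \right)} = 3 \cdot \frac{1}{23} = \frac{3}{23}$)
$n{\left(M \right)} = \frac{\left(-48 + M\right) \left(-36 + M\right)}{3}$ ($n{\left(M \right)} = \frac{\left(M - 36\right) \left(M - 48\right)}{3} = \frac{\left(-36 + M\right) \left(-48 + M\right)}{3} = \frac{\left(-48 + M\right) \left(-36 + M\right)}{3}$)
$\left(\left(-22 - 5 j{\left(-4 \right)}\right) + C{\left(p{\left(-6,2 \right)} \right)}\right) + n{\left(-56 \right)} = \left(\left(-22 - 30\right) + \frac{3}{23}\right) + \left(576 - -1568 + \frac{\left(-56\right)^{2}}{3}\right) = \left(\left(-22 - 30\right) + \frac{3}{23}\right) + \left(576 + 1568 + \frac{1}{3} \cdot 3136\right) = \left(-52 + \frac{3}{23}\right) + \left(576 + 1568 + \frac{3136}{3}\right) = - \frac{1193}{23} + \frac{9568}{3} = \frac{216485}{69}$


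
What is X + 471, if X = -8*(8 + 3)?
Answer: 383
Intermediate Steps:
X = -88 (X = -8*11 = -88)
X + 471 = -88 + 471 = 383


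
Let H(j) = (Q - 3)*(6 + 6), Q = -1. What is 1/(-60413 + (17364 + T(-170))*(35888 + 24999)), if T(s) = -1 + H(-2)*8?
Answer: 1/1033739960 ≈ 9.6736e-10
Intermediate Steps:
H(j) = -48 (H(j) = (-1 - 3)*(6 + 6) = -4*12 = -48)
T(s) = -385 (T(s) = -1 - 48*8 = -1 - 384 = -385)
1/(-60413 + (17364 + T(-170))*(35888 + 24999)) = 1/(-60413 + (17364 - 385)*(35888 + 24999)) = 1/(-60413 + 16979*60887) = 1/(-60413 + 1033800373) = 1/1033739960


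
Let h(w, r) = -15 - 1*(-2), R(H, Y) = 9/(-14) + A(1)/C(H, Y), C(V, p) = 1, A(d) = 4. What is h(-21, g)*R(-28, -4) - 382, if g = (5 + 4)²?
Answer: -5959/14 ≈ -425.64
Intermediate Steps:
g = 81 (g = 9² = 81)
R(H, Y) = 47/14 (R(H, Y) = 9/(-14) + 4/1 = 9*(-1/14) + 4*1 = -9/14 + 4 = 47/14)
h(w, r) = -13 (h(w, r) = -15 + 2 = -13)
h(-21, g)*R(-28, -4) - 382 = -13*47/14 - 382 = -611/14 - 382 = -5959/14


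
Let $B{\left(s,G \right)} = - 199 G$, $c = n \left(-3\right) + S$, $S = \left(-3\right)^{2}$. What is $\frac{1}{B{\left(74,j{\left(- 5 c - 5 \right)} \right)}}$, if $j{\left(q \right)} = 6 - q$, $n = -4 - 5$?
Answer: $- \frac{1}{38009} \approx -2.631 \cdot 10^{-5}$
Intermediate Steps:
$n = -9$ ($n = -4 - 5 = -9$)
$S = 9$
$c = 36$ ($c = \left(-9\right) \left(-3\right) + 9 = 27 + 9 = 36$)
$\frac{1}{B{\left(74,j{\left(- 5 c - 5 \right)} \right)}} = \frac{1}{\left(-199\right) \left(6 - \left(\left(-5\right) 36 - 5\right)\right)} = \frac{1}{\left(-199\right) \left(6 - \left(-180 - 5\right)\right)} = \frac{1}{\left(-199\right) \left(6 - -185\right)} = \frac{1}{\left(-199\right) \left(6 + 185\right)} = \frac{1}{\left(-199\right) 191} = \frac{1}{-38009} = - \frac{1}{38009}$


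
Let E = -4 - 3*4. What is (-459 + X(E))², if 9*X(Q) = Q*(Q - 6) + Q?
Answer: 1600225/9 ≈ 1.7780e+5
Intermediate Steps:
E = -16 (E = -4 - 12 = -16)
X(Q) = Q/9 + Q*(-6 + Q)/9 (X(Q) = (Q*(Q - 6) + Q)/9 = (Q*(-6 + Q) + Q)/9 = (Q + Q*(-6 + Q))/9 = Q/9 + Q*(-6 + Q)/9)
(-459 + X(E))² = (-459 + (⅑)*(-16)*(-5 - 16))² = (-459 + (⅑)*(-16)*(-21))² = (-459 + 112/3)² = (-1265/3)² = 1600225/9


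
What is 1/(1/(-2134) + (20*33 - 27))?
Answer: 2134/1350821 ≈ 0.0015798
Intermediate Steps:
1/(1/(-2134) + (20*33 - 27)) = 1/(-1/2134 + (660 - 27)) = 1/(-1/2134 + 633) = 1/(1350821/2134) = 2134/1350821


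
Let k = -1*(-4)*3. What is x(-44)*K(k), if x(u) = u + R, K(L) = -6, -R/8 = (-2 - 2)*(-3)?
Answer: 840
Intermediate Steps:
k = 12 (k = 4*3 = 12)
R = -96 (R = -8*(-2 - 2)*(-3) = -(-32)*(-3) = -8*12 = -96)
x(u) = -96 + u (x(u) = u - 96 = -96 + u)
x(-44)*K(k) = (-96 - 44)*(-6) = -140*(-6) = 840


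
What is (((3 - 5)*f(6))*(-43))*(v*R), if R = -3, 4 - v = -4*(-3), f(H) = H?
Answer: 12384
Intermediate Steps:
v = -8 (v = 4 - (-4)*(-3) = 4 - 1*12 = 4 - 12 = -8)
(((3 - 5)*f(6))*(-43))*(v*R) = (((3 - 5)*6)*(-43))*(-8*(-3)) = (-2*6*(-43))*24 = -12*(-43)*24 = 516*24 = 12384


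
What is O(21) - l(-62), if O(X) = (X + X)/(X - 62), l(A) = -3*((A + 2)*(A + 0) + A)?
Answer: 449892/41 ≈ 10973.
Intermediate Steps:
l(A) = -3*A - 3*A*(2 + A) (l(A) = -3*((2 + A)*A + A) = -3*(A*(2 + A) + A) = -3*(A + A*(2 + A)) = -3*A - 3*A*(2 + A))
O(X) = 2*X/(-62 + X) (O(X) = (2*X)/(-62 + X) = 2*X/(-62 + X))
O(21) - l(-62) = 2*21/(-62 + 21) - (-3)*(-62)*(3 - 62) = 2*21/(-41) - (-3)*(-62)*(-59) = 2*21*(-1/41) - 1*(-10974) = -42/41 + 10974 = 449892/41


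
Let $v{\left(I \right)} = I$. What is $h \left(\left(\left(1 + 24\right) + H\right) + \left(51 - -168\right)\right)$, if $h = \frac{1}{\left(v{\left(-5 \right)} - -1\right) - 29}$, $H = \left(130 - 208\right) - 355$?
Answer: $\frac{63}{11} \approx 5.7273$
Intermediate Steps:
$H = -433$ ($H = -78 - 355 = -433$)
$h = - \frac{1}{33}$ ($h = \frac{1}{\left(-5 - -1\right) - 29} = \frac{1}{\left(-5 + 1\right) - 29} = \frac{1}{-4 - 29} = \frac{1}{-33} = - \frac{1}{33} \approx -0.030303$)
$h \left(\left(\left(1 + 24\right) + H\right) + \left(51 - -168\right)\right) = - \frac{\left(\left(1 + 24\right) - 433\right) + \left(51 - -168\right)}{33} = - \frac{\left(25 - 433\right) + \left(51 + 168\right)}{33} = - \frac{-408 + 219}{33} = \left(- \frac{1}{33}\right) \left(-189\right) = \frac{63}{11}$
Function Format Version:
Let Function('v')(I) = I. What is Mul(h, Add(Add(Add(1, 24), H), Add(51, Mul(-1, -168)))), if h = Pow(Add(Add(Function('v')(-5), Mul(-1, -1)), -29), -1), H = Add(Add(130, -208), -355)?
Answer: Rational(63, 11) ≈ 5.7273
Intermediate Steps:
H = -433 (H = Add(-78, -355) = -433)
h = Rational(-1, 33) (h = Pow(Add(Add(-5, Mul(-1, -1)), -29), -1) = Pow(Add(Add(-5, 1), -29), -1) = Pow(Add(-4, -29), -1) = Pow(-33, -1) = Rational(-1, 33) ≈ -0.030303)
Mul(h, Add(Add(Add(1, 24), H), Add(51, Mul(-1, -168)))) = Mul(Rational(-1, 33), Add(Add(Add(1, 24), -433), Add(51, Mul(-1, -168)))) = Mul(Rational(-1, 33), Add(Add(25, -433), Add(51, 168))) = Mul(Rational(-1, 33), Add(-408, 219)) = Mul(Rational(-1, 33), -189) = Rational(63, 11)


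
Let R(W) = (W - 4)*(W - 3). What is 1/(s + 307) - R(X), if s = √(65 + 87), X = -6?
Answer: -8468423/94097 - 2*√38/94097 ≈ -89.997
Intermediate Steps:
s = 2*√38 (s = √152 = 2*√38 ≈ 12.329)
R(W) = (-4 + W)*(-3 + W)
1/(s + 307) - R(X) = 1/(2*√38 + 307) - (12 + (-6)² - 7*(-6)) = 1/(307 + 2*√38) - (12 + 36 + 42) = 1/(307 + 2*√38) - 1*90 = 1/(307 + 2*√38) - 90 = -90 + 1/(307 + 2*√38)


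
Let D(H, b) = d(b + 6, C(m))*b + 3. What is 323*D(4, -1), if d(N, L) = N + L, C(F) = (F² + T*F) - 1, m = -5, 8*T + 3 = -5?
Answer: -10013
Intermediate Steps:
T = -1 (T = -3/8 + (⅛)*(-5) = -3/8 - 5/8 = -1)
C(F) = -1 + F² - F (C(F) = (F² - F) - 1 = -1 + F² - F)
d(N, L) = L + N
D(H, b) = 3 + b*(35 + b) (D(H, b) = ((-1 + (-5)² - 1*(-5)) + (b + 6))*b + 3 = ((-1 + 25 + 5) + (6 + b))*b + 3 = (29 + (6 + b))*b + 3 = (35 + b)*b + 3 = b*(35 + b) + 3 = 3 + b*(35 + b))
323*D(4, -1) = 323*(3 - (35 - 1)) = 323*(3 - 1*34) = 323*(3 - 34) = 323*(-31) = -10013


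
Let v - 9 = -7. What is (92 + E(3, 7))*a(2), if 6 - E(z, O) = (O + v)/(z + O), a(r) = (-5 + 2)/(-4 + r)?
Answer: 2913/20 ≈ 145.65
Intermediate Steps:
v = 2 (v = 9 - 7 = 2)
a(r) = -3/(-4 + r)
E(z, O) = 6 - (2 + O)/(O + z) (E(z, O) = 6 - (O + 2)/(z + O) = 6 - (2 + O)/(O + z))
(92 + E(3, 7))*a(2) = (92 + (-2 + 5*7 + 6*3)/(7 + 3))*(-3/(-4 + 2)) = (92 + (-2 + 35 + 18)/10)*(-3/(-2)) = (92 + (⅒)*51)*(-3*(-½)) = (92 + 51/10)*(3/2) = (971/10)*(3/2) = 2913/20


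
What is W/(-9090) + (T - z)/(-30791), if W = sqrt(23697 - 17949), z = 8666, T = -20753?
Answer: 29419/30791 - sqrt(1437)/4545 ≈ 0.94710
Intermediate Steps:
W = 2*sqrt(1437) (W = sqrt(5748) = 2*sqrt(1437) ≈ 75.816)
W/(-9090) + (T - z)/(-30791) = (2*sqrt(1437))/(-9090) + (-20753 - 1*8666)/(-30791) = (2*sqrt(1437))*(-1/9090) + (-20753 - 8666)*(-1/30791) = -sqrt(1437)/4545 - 29419*(-1/30791) = -sqrt(1437)/4545 + 29419/30791 = 29419/30791 - sqrt(1437)/4545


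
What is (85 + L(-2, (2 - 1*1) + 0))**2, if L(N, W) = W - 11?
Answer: 5625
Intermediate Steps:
L(N, W) = -11 + W
(85 + L(-2, (2 - 1*1) + 0))**2 = (85 + (-11 + ((2 - 1*1) + 0)))**2 = (85 + (-11 + ((2 - 1) + 0)))**2 = (85 + (-11 + (1 + 0)))**2 = (85 + (-11 + 1))**2 = (85 - 10)**2 = 75**2 = 5625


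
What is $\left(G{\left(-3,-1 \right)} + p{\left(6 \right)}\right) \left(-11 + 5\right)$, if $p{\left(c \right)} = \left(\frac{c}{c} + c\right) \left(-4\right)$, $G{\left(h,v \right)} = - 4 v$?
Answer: $144$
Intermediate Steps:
$p{\left(c \right)} = -4 - 4 c$ ($p{\left(c \right)} = \left(1 + c\right) \left(-4\right) = -4 - 4 c$)
$\left(G{\left(-3,-1 \right)} + p{\left(6 \right)}\right) \left(-11 + 5\right) = \left(\left(-4\right) \left(-1\right) - 28\right) \left(-11 + 5\right) = \left(4 - 28\right) \left(-6\right) = \left(-24\right) \left(-6\right) = 144$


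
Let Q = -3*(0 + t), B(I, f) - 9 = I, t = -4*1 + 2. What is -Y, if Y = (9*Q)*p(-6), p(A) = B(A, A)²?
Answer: -486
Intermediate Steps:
t = -2 (t = -4 + 2 = -2)
B(I, f) = 9 + I
p(A) = (9 + A)²
Q = 6 (Q = -3*(0 - 2) = -3*(-2) = 6)
Y = 486 (Y = (9*6)*(9 - 6)² = 54*3² = 54*9 = 486)
-Y = -1*486 = -486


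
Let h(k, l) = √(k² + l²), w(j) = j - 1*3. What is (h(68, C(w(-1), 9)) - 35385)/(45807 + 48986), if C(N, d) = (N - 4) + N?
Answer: -35385/94793 + 4*√298/94793 ≈ -0.37256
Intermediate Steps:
w(j) = -3 + j (w(j) = j - 3 = -3 + j)
C(N, d) = -4 + 2*N (C(N, d) = (-4 + N) + N = -4 + 2*N)
(h(68, C(w(-1), 9)) - 35385)/(45807 + 48986) = (√(68² + (-4 + 2*(-3 - 1))²) - 35385)/(45807 + 48986) = (√(4624 + (-4 + 2*(-4))²) - 35385)/94793 = (√(4624 + (-4 - 8)²) - 35385)*(1/94793) = (√(4624 + (-12)²) - 35385)*(1/94793) = (√(4624 + 144) - 35385)*(1/94793) = (√4768 - 35385)*(1/94793) = (4*√298 - 35385)*(1/94793) = (-35385 + 4*√298)*(1/94793) = -35385/94793 + 4*√298/94793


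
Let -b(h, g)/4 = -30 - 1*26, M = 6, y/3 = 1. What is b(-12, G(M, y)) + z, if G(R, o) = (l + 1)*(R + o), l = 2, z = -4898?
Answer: -4674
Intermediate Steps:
y = 3 (y = 3*1 = 3)
G(R, o) = 3*R + 3*o (G(R, o) = (2 + 1)*(R + o) = 3*(R + o) = 3*R + 3*o)
b(h, g) = 224 (b(h, g) = -4*(-30 - 1*26) = -4*(-30 - 26) = -4*(-56) = 224)
b(-12, G(M, y)) + z = 224 - 4898 = -4674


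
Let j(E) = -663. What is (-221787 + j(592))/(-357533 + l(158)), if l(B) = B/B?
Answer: 111225/178766 ≈ 0.62218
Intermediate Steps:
l(B) = 1
(-221787 + j(592))/(-357533 + l(158)) = (-221787 - 663)/(-357533 + 1) = -222450/(-357532) = -222450*(-1/357532) = 111225/178766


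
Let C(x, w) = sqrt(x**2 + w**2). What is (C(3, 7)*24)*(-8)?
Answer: -192*sqrt(58) ≈ -1462.2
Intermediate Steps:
C(x, w) = sqrt(w**2 + x**2)
(C(3, 7)*24)*(-8) = (sqrt(7**2 + 3**2)*24)*(-8) = (sqrt(49 + 9)*24)*(-8) = (sqrt(58)*24)*(-8) = (24*sqrt(58))*(-8) = -192*sqrt(58)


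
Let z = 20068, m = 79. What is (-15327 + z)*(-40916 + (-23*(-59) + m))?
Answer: -187174680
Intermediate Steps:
(-15327 + z)*(-40916 + (-23*(-59) + m)) = (-15327 + 20068)*(-40916 + (-23*(-59) + 79)) = 4741*(-40916 + (1357 + 79)) = 4741*(-40916 + 1436) = 4741*(-39480) = -187174680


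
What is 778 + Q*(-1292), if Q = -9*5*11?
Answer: 640318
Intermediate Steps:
Q = -495 (Q = -45*11 = -495)
778 + Q*(-1292) = 778 - 495*(-1292) = 778 + 639540 = 640318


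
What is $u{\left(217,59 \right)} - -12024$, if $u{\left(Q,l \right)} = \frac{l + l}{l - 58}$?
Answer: $12142$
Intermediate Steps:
$u{\left(Q,l \right)} = \frac{2 l}{-58 + l}$
$u{\left(217,59 \right)} - -12024 = 2 \cdot 59 \frac{1}{-58 + 59} - -12024 = 2 \cdot 59 \cdot 1^{-1} + 12024 = 2 \cdot 59 \cdot 1 + 12024 = 118 + 12024 = 12142$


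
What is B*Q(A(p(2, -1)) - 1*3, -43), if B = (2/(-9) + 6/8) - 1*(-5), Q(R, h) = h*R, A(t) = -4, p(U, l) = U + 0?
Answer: 59899/36 ≈ 1663.9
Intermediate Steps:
p(U, l) = U
Q(R, h) = R*h
B = 199/36 (B = (2*(-⅑) + 6*(⅛)) + 5 = (-2/9 + ¾) + 5 = 19/36 + 5 = 199/36 ≈ 5.5278)
B*Q(A(p(2, -1)) - 1*3, -43) = 199*((-4 - 1*3)*(-43))/36 = 199*((-4 - 3)*(-43))/36 = 199*(-7*(-43))/36 = (199/36)*301 = 59899/36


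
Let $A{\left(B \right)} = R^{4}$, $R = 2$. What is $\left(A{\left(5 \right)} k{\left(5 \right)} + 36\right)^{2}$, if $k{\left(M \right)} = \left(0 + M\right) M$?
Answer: $190096$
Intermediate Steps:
$k{\left(M \right)} = M^{2}$ ($k{\left(M \right)} = M M = M^{2}$)
$A{\left(B \right)} = 16$ ($A{\left(B \right)} = 2^{4} = 16$)
$\left(A{\left(5 \right)} k{\left(5 \right)} + 36\right)^{2} = \left(16 \cdot 5^{2} + 36\right)^{2} = \left(16 \cdot 25 + 36\right)^{2} = \left(400 + 36\right)^{2} = 436^{2} = 190096$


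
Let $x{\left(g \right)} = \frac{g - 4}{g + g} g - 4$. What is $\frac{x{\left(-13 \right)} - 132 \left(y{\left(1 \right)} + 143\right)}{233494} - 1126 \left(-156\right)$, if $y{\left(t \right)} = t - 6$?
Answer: $\frac{82029207671}{466988} \approx 1.7566 \cdot 10^{5}$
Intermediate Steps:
$y{\left(t \right)} = -6 + t$
$x{\left(g \right)} = -6 + \frac{g}{2}$ ($x{\left(g \right)} = \frac{-4 + g}{2 g} g - 4 = \left(-2 + \frac{g}{2}\right) - 4 = -6 + \frac{g}{2}$)
$\frac{x{\left(-13 \right)} - 132 \left(y{\left(1 \right)} + 143\right)}{233494} - 1126 \left(-156\right) = \frac{\left(-6 + \frac{1}{2} \left(-13\right)\right) - 132 \left(\left(-6 + 1\right) + 143\right)}{233494} - 1126 \left(-156\right) = \left(\left(-6 - \frac{13}{2}\right) - 132 \left(-5 + 143\right)\right) \frac{1}{233494} - -175656 = \left(- \frac{25}{2} - 18216\right) \frac{1}{233494} + 175656 = \left(- \frac{36457}{2}\right) \frac{1}{233494} + 175656 = - \frac{36457}{466988} + 175656 = \frac{82029207671}{466988}$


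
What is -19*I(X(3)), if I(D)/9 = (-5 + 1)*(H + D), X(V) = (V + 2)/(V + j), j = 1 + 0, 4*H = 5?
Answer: 1710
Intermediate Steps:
H = 5/4 (H = (1/4)*5 = 5/4 ≈ 1.2500)
j = 1
X(V) = (2 + V)/(1 + V) (X(V) = (V + 2)/(V + 1) = (2 + V)/(1 + V))
I(D) = -45 - 36*D (I(D) = 9*((-5 + 1)*(5/4 + D)) = 9*(-4*(5/4 + D)) = 9*(-5 - 4*D) = -45 - 36*D)
-19*I(X(3)) = -19*(-45 - 36*(2 + 3)/(1 + 3)) = -19*(-45 - 36*5/4) = -19*(-45 - 45) = -19*(-90) = 1710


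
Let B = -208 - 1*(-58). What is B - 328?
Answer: -478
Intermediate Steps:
B = -150 (B = -208 + 58 = -150)
B - 328 = -150 - 328 = -478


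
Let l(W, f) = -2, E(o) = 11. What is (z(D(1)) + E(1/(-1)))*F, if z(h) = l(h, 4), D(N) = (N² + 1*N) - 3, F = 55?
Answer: 495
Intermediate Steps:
D(N) = -3 + N + N² (D(N) = (N² + N) - 3 = (N + N²) - 3 = -3 + N + N²)
z(h) = -2
(z(D(1)) + E(1/(-1)))*F = (-2 + 11)*55 = 9*55 = 495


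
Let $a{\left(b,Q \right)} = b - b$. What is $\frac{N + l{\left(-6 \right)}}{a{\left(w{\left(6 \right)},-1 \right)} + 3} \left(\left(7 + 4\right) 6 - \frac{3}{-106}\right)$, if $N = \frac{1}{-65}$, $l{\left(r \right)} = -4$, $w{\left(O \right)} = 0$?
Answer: $- \frac{608913}{6890} \approx -88.376$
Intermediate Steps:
$N = - \frac{1}{65} \approx -0.015385$
$a{\left(b,Q \right)} = 0$
$\frac{N + l{\left(-6 \right)}}{a{\left(w{\left(6 \right)},-1 \right)} + 3} \left(\left(7 + 4\right) 6 - \frac{3}{-106}\right) = \frac{- \frac{1}{65} - 4}{0 + 3} \left(\left(7 + 4\right) 6 - \frac{3}{-106}\right) = - \frac{261}{65 \cdot 3} \left(11 \cdot 6 - - \frac{3}{106}\right) = \left(- \frac{261}{65}\right) \frac{1}{3} \left(66 + \frac{3}{106}\right) = \left(- \frac{87}{65}\right) \frac{6999}{106} = - \frac{608913}{6890}$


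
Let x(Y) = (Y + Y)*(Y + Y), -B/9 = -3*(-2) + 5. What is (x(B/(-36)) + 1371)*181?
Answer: 1014505/4 ≈ 2.5363e+5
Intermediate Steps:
B = -99 (B = -9*(-3*(-2) + 5) = -9*(6 + 5) = -9*11 = -99)
x(Y) = 4*Y**2 (x(Y) = (2*Y)*(2*Y) = 4*Y**2)
(x(B/(-36)) + 1371)*181 = (4*(-99/(-36))**2 + 1371)*181 = (4*(-99*(-1/36))**2 + 1371)*181 = (4*(11/4)**2 + 1371)*181 = (4*(121/16) + 1371)*181 = (121/4 + 1371)*181 = (5605/4)*181 = 1014505/4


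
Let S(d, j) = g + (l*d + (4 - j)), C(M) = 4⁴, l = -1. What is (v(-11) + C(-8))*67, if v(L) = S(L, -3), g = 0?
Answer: 18358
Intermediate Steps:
C(M) = 256
S(d, j) = 4 - d - j (S(d, j) = 0 + (-d + (4 - j)) = 0 + (4 - d - j) = 4 - d - j)
v(L) = 7 - L (v(L) = 4 - L - 1*(-3) = 4 - L + 3 = 7 - L)
(v(-11) + C(-8))*67 = ((7 - 1*(-11)) + 256)*67 = ((7 + 11) + 256)*67 = (18 + 256)*67 = 274*67 = 18358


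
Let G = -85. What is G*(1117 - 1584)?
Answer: 39695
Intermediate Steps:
G*(1117 - 1584) = -85*(1117 - 1584) = -85*(-467) = 39695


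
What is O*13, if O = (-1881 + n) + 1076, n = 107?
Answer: -9074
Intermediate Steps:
O = -698 (O = (-1881 + 107) + 1076 = -1774 + 1076 = -698)
O*13 = -698*13 = -9074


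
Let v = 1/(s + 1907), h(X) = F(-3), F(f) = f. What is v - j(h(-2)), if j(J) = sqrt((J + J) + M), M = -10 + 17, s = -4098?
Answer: -2192/2191 ≈ -1.0005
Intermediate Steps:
h(X) = -3
M = 7
j(J) = sqrt(7 + 2*J) (j(J) = sqrt((J + J) + 7) = sqrt(2*J + 7) = sqrt(7 + 2*J))
v = -1/2191 (v = 1/(-4098 + 1907) = 1/(-2191) = -1/2191 ≈ -0.00045641)
v - j(h(-2)) = -1/2191 - sqrt(7 + 2*(-3)) = -1/2191 - sqrt(7 - 6) = -1/2191 - sqrt(1) = -1/2191 - 1*1 = -1/2191 - 1 = -2192/2191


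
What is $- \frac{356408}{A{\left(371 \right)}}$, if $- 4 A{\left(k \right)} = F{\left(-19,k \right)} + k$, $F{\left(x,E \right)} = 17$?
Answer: $\frac{356408}{97} \approx 3674.3$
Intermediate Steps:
$A{\left(k \right)} = - \frac{17}{4} - \frac{k}{4}$ ($A{\left(k \right)} = - \frac{17 + k}{4} = - \frac{17}{4} - \frac{k}{4}$)
$- \frac{356408}{A{\left(371 \right)}} = - \frac{356408}{- \frac{17}{4} - \frac{371}{4}} = - \frac{356408}{-97} = \left(-356408\right) \left(- \frac{1}{97}\right) = \frac{356408}{97}$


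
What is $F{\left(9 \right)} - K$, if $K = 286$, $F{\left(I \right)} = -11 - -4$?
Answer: $-293$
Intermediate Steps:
$F{\left(I \right)} = -7$ ($F{\left(I \right)} = -11 + 4 = -7$)
$F{\left(9 \right)} - K = -7 - 286 = -293$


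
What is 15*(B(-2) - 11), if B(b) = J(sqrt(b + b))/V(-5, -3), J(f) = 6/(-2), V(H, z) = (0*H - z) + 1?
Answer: -705/4 ≈ -176.25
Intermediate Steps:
V(H, z) = 1 - z (V(H, z) = (0 - z) + 1 = -z + 1 = 1 - z)
J(f) = -3 (J(f) = 6*(-1/2) = -3)
B(b) = -3/4 (B(b) = -3/(1 - 1*(-3)) = -3/(1 + 3) = -3/4)
15*(B(-2) - 11) = 15*(-3/4 - 11) = 15*(-47/4) = -705/4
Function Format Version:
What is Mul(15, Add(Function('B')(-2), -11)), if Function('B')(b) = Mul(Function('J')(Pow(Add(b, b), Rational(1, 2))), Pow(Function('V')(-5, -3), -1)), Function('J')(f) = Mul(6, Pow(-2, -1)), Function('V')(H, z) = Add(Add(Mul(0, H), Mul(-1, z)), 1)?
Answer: Rational(-705, 4) ≈ -176.25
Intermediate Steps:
Function('V')(H, z) = Add(1, Mul(-1, z)) (Function('V')(H, z) = Add(Add(0, Mul(-1, z)), 1) = Add(Mul(-1, z), 1) = Add(1, Mul(-1, z)))
Function('J')(f) = -3 (Function('J')(f) = Mul(6, Rational(-1, 2)) = -3)
Function('B')(b) = Rational(-3, 4) (Function('B')(b) = Mul(-3, Pow(Add(1, Mul(-1, -3)), -1)) = Mul(-3, Pow(Add(1, 3), -1)) = Mul(-3, Pow(4, -1)) = Mul(-3, Rational(1, 4)) = Rational(-3, 4))
Mul(15, Add(Function('B')(-2), -11)) = Mul(15, Add(Rational(-3, 4), -11)) = Mul(15, Rational(-47, 4)) = Rational(-705, 4)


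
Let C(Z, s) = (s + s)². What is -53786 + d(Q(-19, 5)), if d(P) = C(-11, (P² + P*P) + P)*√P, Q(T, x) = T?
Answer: -53786 + 1976836*I*√19 ≈ -53786.0 + 8.6168e+6*I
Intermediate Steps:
C(Z, s) = 4*s² (C(Z, s) = (2*s)² = 4*s²)
d(P) = 4*√P*(P + 2*P²)² (d(P) = (4*((P² + P*P) + P)²)*√P = (4*((P² + P²) + P)²)*√P = (4*(2*P² + P)²)*√P = (4*(P + 2*P²)²)*√P = 4*√P*(P + 2*P²)²)
-53786 + d(Q(-19, 5)) = -53786 + 4*(-19)^(5/2)*(1 + 2*(-19))² = -53786 + 4*(361*I*√19)*(1 - 38)² = -53786 + 4*(361*I*√19)*(-37)² = -53786 + 4*(361*I*√19)*1369 = -53786 + 1976836*I*√19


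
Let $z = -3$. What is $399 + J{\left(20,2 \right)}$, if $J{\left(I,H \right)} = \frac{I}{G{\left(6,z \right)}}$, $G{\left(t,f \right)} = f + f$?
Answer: $\frac{1187}{3} \approx 395.67$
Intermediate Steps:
$G{\left(t,f \right)} = 2 f$
$J{\left(I,H \right)} = - \frac{I}{6}$ ($J{\left(I,H \right)} = \frac{I}{2 \left(-3\right)} = \frac{I}{-6} = I \left(- \frac{1}{6}\right) = - \frac{I}{6}$)
$399 + J{\left(20,2 \right)} = 399 - \frac{10}{3} = \frac{1187}{3}$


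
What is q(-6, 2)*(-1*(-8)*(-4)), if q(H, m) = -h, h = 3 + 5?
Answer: 256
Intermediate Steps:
h = 8
q(H, m) = -8 (q(H, m) = -1*8 = -8)
q(-6, 2)*(-1*(-8)*(-4)) = -8*(-1*(-8))*(-4) = -64*(-4) = -8*(-32) = 256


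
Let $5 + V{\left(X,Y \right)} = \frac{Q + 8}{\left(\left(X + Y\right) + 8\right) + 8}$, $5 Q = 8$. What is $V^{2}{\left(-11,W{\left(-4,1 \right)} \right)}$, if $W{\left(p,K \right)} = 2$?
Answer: $\frac{16129}{1225} \approx 13.167$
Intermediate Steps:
$Q = \frac{8}{5}$ ($Q = \frac{1}{5} \cdot 8 = \frac{8}{5} \approx 1.6$)
$V{\left(X,Y \right)} = -5 + \frac{48}{5 \left(16 + X + Y\right)}$ ($V{\left(X,Y \right)} = -5 + \frac{\frac{8}{5} + 8}{\left(\left(X + Y\right) + 8\right) + 8} = -5 + \frac{48}{5 \left(\left(8 + X + Y\right) + 8\right)} = -5 + \frac{48}{5 \left(16 + X + Y\right)}$)
$V^{2}{\left(-11,W{\left(-4,1 \right)} \right)} = \left(\frac{- \frac{352}{5} - -55 - 10}{16 - 11 + 2}\right)^{2} = \left(\frac{- \frac{352}{5} + 55 - 10}{7}\right)^{2} = \left(\frac{1}{7} \left(- \frac{127}{5}\right)\right)^{2} = \left(- \frac{127}{35}\right)^{2} = \frac{16129}{1225}$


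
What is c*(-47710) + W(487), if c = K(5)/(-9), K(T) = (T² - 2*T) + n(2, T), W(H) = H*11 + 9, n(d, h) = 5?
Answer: 1002494/9 ≈ 1.1139e+5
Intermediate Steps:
W(H) = 9 + 11*H (W(H) = 11*H + 9 = 9 + 11*H)
K(T) = 5 + T² - 2*T (K(T) = (T² - 2*T) + 5 = 5 + T² - 2*T)
c = -20/9 (c = (5 + 5² - 2*5)/(-9) = (5 + 25 - 10)*(-⅑) = 20*(-⅑) = -20/9 ≈ -2.2222)
c*(-47710) + W(487) = -20/9*(-47710) + (9 + 11*487) = 954200/9 + (9 + 5357) = 954200/9 + 5366 = 1002494/9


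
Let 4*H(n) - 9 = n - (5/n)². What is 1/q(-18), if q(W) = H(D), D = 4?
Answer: 64/183 ≈ 0.34973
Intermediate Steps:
H(n) = 9/4 - 25/(4*n²) + n/4 (H(n) = 9/4 + (n - (5/n)²)/4 = 9/4 + (n - 25/n²)/4 = 9/4 + (-25/(4*n²) + n/4) = 9/4 - 25/(4*n²) + n/4)
q(W) = 183/64 (q(W) = (¼)*(-25 + 4²*(9 + 4))/4² = (¼)*(1/16)*(-25 + 16*13) = (¼)*(1/16)*(-25 + 208) = (¼)*(1/16)*183 = 183/64)
1/q(-18) = 1/(183/64) = 64/183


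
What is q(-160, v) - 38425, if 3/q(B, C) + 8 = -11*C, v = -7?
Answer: -883774/23 ≈ -38425.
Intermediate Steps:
q(B, C) = 3/(-8 - 11*C)
q(-160, v) - 38425 = -3/(8 + 11*(-7)) - 38425 = -3/(8 - 77) - 38425 = -3/(-69) - 38425 = -3*(-1/69) - 38425 = 1/23 - 38425 = -883774/23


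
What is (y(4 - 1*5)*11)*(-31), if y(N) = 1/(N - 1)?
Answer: 341/2 ≈ 170.50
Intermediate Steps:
y(N) = 1/(-1 + N)
(y(4 - 1*5)*11)*(-31) = (11/(-1 + (4 - 1*5)))*(-31) = (11/(-1 + (4 - 5)))*(-31) = (11/(-1 - 1))*(-31) = (11/(-2))*(-31) = -1/2*11*(-31) = -11/2*(-31) = 341/2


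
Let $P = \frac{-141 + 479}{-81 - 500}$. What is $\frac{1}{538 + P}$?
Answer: $\frac{581}{312240} \approx 0.0018607$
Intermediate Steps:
$P = - \frac{338}{581}$ ($P = \frac{338}{-581} = 338 \left(- \frac{1}{581}\right) = - \frac{338}{581} \approx -0.58176$)
$\frac{1}{538 + P} = \frac{1}{538 - \frac{338}{581}} = \frac{1}{\frac{312240}{581}} = \frac{581}{312240}$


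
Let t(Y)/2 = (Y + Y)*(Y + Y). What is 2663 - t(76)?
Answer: -43545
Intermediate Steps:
t(Y) = 8*Y**2 (t(Y) = 2*((Y + Y)*(Y + Y)) = 2*((2*Y)*(2*Y)) = 2*(4*Y**2) = 8*Y**2)
2663 - t(76) = 2663 - 8*76**2 = 2663 - 8*5776 = 2663 - 1*46208 = 2663 - 46208 = -43545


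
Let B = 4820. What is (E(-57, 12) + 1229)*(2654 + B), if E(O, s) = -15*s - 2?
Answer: 7825278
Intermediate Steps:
E(O, s) = -2 - 15*s
(E(-57, 12) + 1229)*(2654 + B) = ((-2 - 15*12) + 1229)*(2654 + 4820) = ((-2 - 180) + 1229)*7474 = (-182 + 1229)*7474 = 1047*7474 = 7825278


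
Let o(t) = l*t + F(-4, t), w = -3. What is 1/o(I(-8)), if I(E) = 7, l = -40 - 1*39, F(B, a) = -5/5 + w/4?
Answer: -4/2219 ≈ -0.0018026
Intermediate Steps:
F(B, a) = -7/4 (F(B, a) = -5/5 - 3/4 = -5*⅕ - 3*¼ = -1 - ¾ = -7/4)
l = -79 (l = -40 - 39 = -79)
o(t) = -7/4 - 79*t (o(t) = -79*t - 7/4 = -7/4 - 79*t)
1/o(I(-8)) = 1/(-7/4 - 79*7) = 1/(-7/4 - 553) = 1/(-2219/4) = -4/2219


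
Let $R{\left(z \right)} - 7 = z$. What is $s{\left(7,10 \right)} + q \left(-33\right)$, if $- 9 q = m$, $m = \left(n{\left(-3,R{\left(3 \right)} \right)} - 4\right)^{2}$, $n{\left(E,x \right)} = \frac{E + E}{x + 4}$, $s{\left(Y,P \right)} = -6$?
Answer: $\frac{9689}{147} \approx 65.912$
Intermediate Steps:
$R{\left(z \right)} = 7 + z$
$n{\left(E,x \right)} = \frac{2 E}{4 + x}$
$m = \frac{961}{49}$ ($m = \left(2 \left(-3\right) \frac{1}{4 + \left(7 + 3\right)} - 4\right)^{2} = \left(2 \left(-3\right) \frac{1}{4 + 10} - 4\right)^{2} = \left(2 \left(-3\right) \frac{1}{14} - 4\right)^{2} = \left(- \frac{3}{7} - 4\right)^{2} = \left(- \frac{31}{7}\right)^{2} = \frac{961}{49} \approx 19.612$)
$q = - \frac{961}{441}$ ($q = \left(- \frac{1}{9}\right) \frac{961}{49} = - \frac{961}{441} \approx -2.1791$)
$s{\left(7,10 \right)} + q \left(-33\right) = -6 - - \frac{10571}{147} = -6 + \frac{10571}{147} = \frac{9689}{147}$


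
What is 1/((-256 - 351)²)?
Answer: 1/368449 ≈ 2.7141e-6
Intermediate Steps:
1/((-256 - 351)²) = 1/((-607)²) = 1/368449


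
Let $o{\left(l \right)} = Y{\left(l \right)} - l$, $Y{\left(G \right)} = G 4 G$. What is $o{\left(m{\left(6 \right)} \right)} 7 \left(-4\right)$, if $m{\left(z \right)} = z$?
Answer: $-3864$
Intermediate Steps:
$Y{\left(G \right)} = 4 G^{2}$ ($Y{\left(G \right)} = 4 G G = 4 G^{2}$)
$o{\left(l \right)} = - l + 4 l^{2}$ ($o{\left(l \right)} = 4 l^{2} - l = - l + 4 l^{2}$)
$o{\left(m{\left(6 \right)} \right)} 7 \left(-4\right) = 6 \left(-1 + 4 \cdot 6\right) 7 \left(-4\right) = 6 \left(-1 + 24\right) 7 \left(-4\right) = 6 \cdot 23 \cdot 7 \left(-4\right) = 138 \cdot 7 \left(-4\right) = 966 \left(-4\right) = -3864$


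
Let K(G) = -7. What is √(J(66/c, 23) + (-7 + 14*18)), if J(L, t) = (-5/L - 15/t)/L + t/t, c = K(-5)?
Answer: √566893489/1518 ≈ 15.685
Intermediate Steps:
c = -7
J(L, t) = 1 + (-15/t - 5/L)/L (J(L, t) = (-15/t - 5/L)/L + 1 = 1 + (-15/t - 5/L)/L)
√(J(66/c, 23) + (-7 + 14*18)) = √((1 - 5/(66/(-7))² - 15/(66/(-7)*23)) + (-7 + 14*18)) = √((1 - 5/(66*(-⅐))² - 15*1/23/66*(-⅐)) + (-7 + 252)) = √((1 - 5/(-66/7)² - 15*1/23/(-66/7)) + 245) = √((1 - 5*49/4356 - 15*(-7/66)*1/23) + 245) = √((1 - 245/4356 + 35/506) + 245) = √(101483/100188 + 245) = √(24647543/100188) = √566893489/1518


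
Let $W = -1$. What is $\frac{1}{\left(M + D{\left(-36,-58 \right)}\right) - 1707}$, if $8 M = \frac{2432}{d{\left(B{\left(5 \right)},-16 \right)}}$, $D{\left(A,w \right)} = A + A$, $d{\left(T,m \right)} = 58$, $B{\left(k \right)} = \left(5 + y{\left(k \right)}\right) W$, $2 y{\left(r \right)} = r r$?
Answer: $- \frac{29}{51439} \approx -0.00056377$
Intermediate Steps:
$y{\left(r \right)} = \frac{r^{2}}{2}$ ($y{\left(r \right)} = \frac{r r}{2} = \frac{r^{2}}{2}$)
$B{\left(k \right)} = -5 - \frac{k^{2}}{2}$ ($B{\left(k \right)} = \left(5 + \frac{k^{2}}{2}\right) \left(-1\right) = -5 - \frac{k^{2}}{2}$)
$D{\left(A,w \right)} = 2 A$
$M = \frac{152}{29}$ ($M = \frac{2432 \cdot \frac{1}{58}}{8} = \frac{1}{8} \cdot \frac{1216}{29} = \frac{152}{29} \approx 5.2414$)
$\frac{1}{\left(M + D{\left(-36,-58 \right)}\right) - 1707} = \frac{1}{\left(\frac{152}{29} + 2 \left(-36\right)\right) - 1707} = \frac{1}{\left(\frac{152}{29} - 72\right) - 1707} = \frac{1}{- \frac{1936}{29} - 1707} = \frac{1}{- \frac{51439}{29}} = - \frac{29}{51439}$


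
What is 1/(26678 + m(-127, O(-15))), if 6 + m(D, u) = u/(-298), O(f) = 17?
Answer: 298/7948239 ≈ 3.7493e-5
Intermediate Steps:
m(D, u) = -6 - u/298 (m(D, u) = -6 + u/(-298) = -6 + u*(-1/298) = -6 - u/298)
1/(26678 + m(-127, O(-15))) = 1/(26678 + (-6 - 1/298*17)) = 1/(26678 + (-6 - 17/298)) = 1/(26678 - 1805/298) = 1/(7948239/298) = 298/7948239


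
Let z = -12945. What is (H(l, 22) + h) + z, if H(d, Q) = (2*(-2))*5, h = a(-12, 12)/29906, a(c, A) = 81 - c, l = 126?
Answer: -387731197/29906 ≈ -12965.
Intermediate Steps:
h = 93/29906 (h = (81 - 1*(-12))/29906 = (81 + 12)*(1/29906) = 93*(1/29906) = 93/29906 ≈ 0.0031097)
H(d, Q) = -20 (H(d, Q) = -4*5 = -20)
(H(l, 22) + h) + z = (-20 + 93/29906) - 12945 = -598027/29906 - 12945 = -387731197/29906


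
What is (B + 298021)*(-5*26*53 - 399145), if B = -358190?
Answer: 24430719915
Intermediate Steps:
(B + 298021)*(-5*26*53 - 399145) = (-358190 + 298021)*(-5*26*53 - 399145) = -60169*(-130*53 - 399145) = -60169*(-6890 - 399145) = -60169*(-406035) = 24430719915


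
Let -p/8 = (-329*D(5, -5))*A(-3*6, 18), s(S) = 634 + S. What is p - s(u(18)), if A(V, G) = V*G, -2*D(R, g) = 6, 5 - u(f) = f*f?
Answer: 2557989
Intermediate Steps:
u(f) = 5 - f² (u(f) = 5 - f*f = 5 - f²)
D(R, g) = -3 (D(R, g) = -½*6 = -3)
A(V, G) = G*V
p = 2558304 (p = -8*(-329*(-3))*18*(-3*6) = -7896*18*(-18) = -7896*(-324) = -8*(-319788) = 2558304)
p - s(u(18)) = 2558304 - (634 + (5 - 1*18²)) = 2558304 - (634 + (5 - 1*324)) = 2558304 - (634 + (5 - 324)) = 2558304 - (634 - 319) = 2558304 - 1*315 = 2558304 - 315 = 2557989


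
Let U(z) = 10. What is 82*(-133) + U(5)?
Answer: -10896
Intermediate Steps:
82*(-133) + U(5) = 82*(-133) + 10 = -10906 + 10 = -10896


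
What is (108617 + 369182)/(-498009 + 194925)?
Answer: -477799/303084 ≈ -1.5765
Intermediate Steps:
(108617 + 369182)/(-498009 + 194925) = 477799/(-303084) = 477799*(-1/303084) = -477799/303084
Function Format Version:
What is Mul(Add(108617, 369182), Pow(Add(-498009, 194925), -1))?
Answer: Rational(-477799, 303084) ≈ -1.5765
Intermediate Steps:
Mul(Add(108617, 369182), Pow(Add(-498009, 194925), -1)) = Mul(477799, Pow(-303084, -1)) = Mul(477799, Rational(-1, 303084)) = Rational(-477799, 303084)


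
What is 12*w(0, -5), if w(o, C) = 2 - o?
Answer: 24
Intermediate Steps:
12*w(0, -5) = 12*(2 - 1*0) = 12*(2 + 0) = 12*2 = 24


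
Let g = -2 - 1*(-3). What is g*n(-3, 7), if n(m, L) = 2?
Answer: 2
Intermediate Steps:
g = 1 (g = -2 + 3 = 1)
g*n(-3, 7) = 1*2 = 2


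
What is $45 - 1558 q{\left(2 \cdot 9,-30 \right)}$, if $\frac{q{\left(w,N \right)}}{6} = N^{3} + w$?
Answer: $252227781$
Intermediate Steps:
$q{\left(w,N \right)} = 6 w + 6 N^{3}$ ($q{\left(w,N \right)} = 6 \left(N^{3} + w\right) = 6 \left(w + N^{3}\right) = 6 w + 6 N^{3}$)
$45 - 1558 q{\left(2 \cdot 9,-30 \right)} = 45 - 1558 \left(6 \cdot 2 \cdot 9 + 6 \left(-30\right)^{3}\right) = 45 - 1558 \left(6 \cdot 18 + 6 \left(-27000\right)\right) = 45 - 1558 \left(108 - 162000\right) = 45 - -252227736 = 45 + 252227736 = 252227781$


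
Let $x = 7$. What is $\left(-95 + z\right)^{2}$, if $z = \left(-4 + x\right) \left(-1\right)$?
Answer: $9604$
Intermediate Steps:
$z = -3$ ($z = \left(-4 + 7\right) \left(-1\right) = 3 \left(-1\right) = -3$)
$\left(-95 + z\right)^{2} = \left(-95 - 3\right)^{2} = \left(-98\right)^{2} = 9604$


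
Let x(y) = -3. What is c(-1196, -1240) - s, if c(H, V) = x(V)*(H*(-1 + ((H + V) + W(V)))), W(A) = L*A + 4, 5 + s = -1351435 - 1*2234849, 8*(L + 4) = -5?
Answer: 15433865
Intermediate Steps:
L = -37/8 (L = -4 + (1/8)*(-5) = -4 - 5/8 = -37/8 ≈ -4.6250)
s = -3586289 (s = -5 + (-1351435 - 1*2234849) = -5 + (-1351435 - 2234849) = -5 - 3586284 = -3586289)
W(A) = 4 - 37*A/8 (W(A) = -37*A/8 + 4 = 4 - 37*A/8)
c(H, V) = -3*H*(3 + H - 29*V/8) (c(H, V) = -3*H*(-1 + ((H + V) + (4 - 37*V/8))) = -3*H*(-1 + (4 + H - 29*V/8)) = -3*H*(3 + H - 29*V/8))
c(-1196, -1240) - s = (3/8)*(-1196)*(-24 - 8*(-1196) + 29*(-1240)) - 1*(-3586289) = (3/8)*(-1196)*(-24 + 9568 - 35960) + 3586289 = (3/8)*(-1196)*(-26416) + 3586289 = 11847576 + 3586289 = 15433865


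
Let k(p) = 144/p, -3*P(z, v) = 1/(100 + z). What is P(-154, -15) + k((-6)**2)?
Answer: 649/162 ≈ 4.0062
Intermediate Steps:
P(z, v) = -1/(3*(100 + z))
P(-154, -15) + k((-6)**2) = -1/(300 + 3*(-154)) + 144/((-6)**2) = -1/(300 - 462) + 144/36 = -1/(-162) + 144*(1/36) = -1*(-1/162) + 4 = 1/162 + 4 = 649/162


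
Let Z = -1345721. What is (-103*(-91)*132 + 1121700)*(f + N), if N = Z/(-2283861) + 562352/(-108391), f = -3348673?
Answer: -651825178017498383368608/82516659217 ≈ -7.8993e+12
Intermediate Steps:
N = -1138469756161/247549977651 (N = -1345721/(-2283861) + 562352/(-108391) = -1345721*(-1/2283861) + 562352*(-1/108391) = 1345721/2283861 - 562352/108391 = -1138469756161/247549977651 ≈ -4.5989)
(-103*(-91)*132 + 1121700)*(f + N) = (-103*(-91)*132 + 1121700)*(-3348673 - 1138469756161/247549977651) = (9373*132 + 1121700)*(-828965064780263284/247549977651) = (1237236 + 1121700)*(-828965064780263284/247549977651) = 2358936*(-828965064780263284/247549977651) = -651825178017498383368608/82516659217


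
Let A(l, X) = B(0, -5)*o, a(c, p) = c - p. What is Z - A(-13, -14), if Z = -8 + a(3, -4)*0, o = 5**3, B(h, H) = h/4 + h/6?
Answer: -8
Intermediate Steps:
B(h, H) = 5*h/12 (B(h, H) = h*(1/4) + h*(1/6) = h/4 + h/6 = 5*h/12)
o = 125
Z = -8 (Z = -8 + (3 - 1*(-4))*0 = -8 + (3 + 4)*0 = -8 + 7*0 = -8 + 0 = -8)
A(l, X) = 0 (A(l, X) = ((5/12)*0)*125 = 0*125 = 0)
Z - A(-13, -14) = -8 - 1*0 = -8 + 0 = -8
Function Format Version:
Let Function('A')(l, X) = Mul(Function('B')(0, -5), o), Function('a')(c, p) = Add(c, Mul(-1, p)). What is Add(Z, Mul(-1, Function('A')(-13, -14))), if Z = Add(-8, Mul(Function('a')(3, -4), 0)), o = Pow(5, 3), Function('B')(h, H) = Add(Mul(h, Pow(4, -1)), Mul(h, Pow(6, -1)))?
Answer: -8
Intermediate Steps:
Function('B')(h, H) = Mul(Rational(5, 12), h) (Function('B')(h, H) = Add(Mul(h, Rational(1, 4)), Mul(h, Rational(1, 6))) = Add(Mul(Rational(1, 4), h), Mul(Rational(1, 6), h)) = Mul(Rational(5, 12), h))
o = 125
Z = -8 (Z = Add(-8, Mul(Add(3, Mul(-1, -4)), 0)) = Add(-8, Mul(Add(3, 4), 0)) = Add(-8, Mul(7, 0)) = Add(-8, 0) = -8)
Function('A')(l, X) = 0 (Function('A')(l, X) = Mul(Mul(Rational(5, 12), 0), 125) = Mul(0, 125) = 0)
Add(Z, Mul(-1, Function('A')(-13, -14))) = Add(-8, Mul(-1, 0)) = Add(-8, 0) = -8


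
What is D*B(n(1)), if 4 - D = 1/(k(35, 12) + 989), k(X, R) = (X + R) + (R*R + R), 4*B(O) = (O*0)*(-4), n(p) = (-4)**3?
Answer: 0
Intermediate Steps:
n(p) = -64
B(O) = 0 (B(O) = ((O*0)*(-4))/4 = (0*(-4))/4 = (1/4)*0 = 0)
k(X, R) = X + R**2 + 2*R (k(X, R) = (R + X) + (R**2 + R) = (R + X) + (R + R**2) = X + R**2 + 2*R)
D = 4767/1192 (D = 4 - 1/((35 + 12**2 + 2*12) + 989) = 4 - 1/((35 + 144 + 24) + 989) = 4 - 1/(203 + 989) = 4 - 1/1192 = 4767/1192 ≈ 3.9992)
D*B(n(1)) = (4767/1192)*0 = 0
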